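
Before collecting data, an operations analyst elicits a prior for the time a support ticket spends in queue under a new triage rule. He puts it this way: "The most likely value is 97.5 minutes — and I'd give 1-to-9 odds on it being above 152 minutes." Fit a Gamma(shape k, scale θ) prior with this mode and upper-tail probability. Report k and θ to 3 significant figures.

Gamma(k,θ) with k>1 has mode (k−1)θ, so θ = 97.5/(k−1).
Need P(X < 152) = 0.9 with θ tied to k this way. Start at k = 2, θ = 97.5: P(X<152) ≈ 0.462.
Too low — raise k to concentrate. Iterating converges to k ≈ 10.5.
Then θ = 97.5/(10.5−1) ≈ 10.3.

k ≈ 10.5, θ ≈ 10.3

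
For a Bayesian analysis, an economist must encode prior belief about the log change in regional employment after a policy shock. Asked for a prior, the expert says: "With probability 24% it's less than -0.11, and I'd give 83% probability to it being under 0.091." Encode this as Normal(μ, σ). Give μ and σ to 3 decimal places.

For Normal(μ,σ), the p-quantile is μ + z_p·σ. Here z_{0.24} = -0.7063, z_{0.83} = 0.9542.
So -0.11 = μ − 0.7063σ and 0.091 = μ + 0.9542σ.
Subtracting: σ = (0.091 − -0.11)/(0.9542 − (-0.7063)) = 0.121.
Then μ = -0.11 − (-0.7063)·0.121 = -0.025.

μ = -0.025, σ = 0.121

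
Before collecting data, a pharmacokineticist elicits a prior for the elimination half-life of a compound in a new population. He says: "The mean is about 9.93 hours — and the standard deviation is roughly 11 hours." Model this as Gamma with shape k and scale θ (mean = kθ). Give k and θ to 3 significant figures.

For Gamma(k, scale θ): mean = kθ, variance = kθ², so CV = 1/√k.
CV = SD/mean = 11/9.93 = 1.108, hence k = 1/CV² = 0.815.
Then θ = mean/k = 9.93/0.815 = 12.2.

k ≈ 0.815, θ ≈ 12.2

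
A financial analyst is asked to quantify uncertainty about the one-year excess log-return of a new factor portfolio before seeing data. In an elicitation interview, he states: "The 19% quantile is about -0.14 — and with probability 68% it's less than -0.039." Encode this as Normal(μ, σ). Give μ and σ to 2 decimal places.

μ = -0.07, σ = 0.08

For Normal(μ,σ), the p-quantile is μ + z_p·σ. Here z_{0.19} = -0.8779, z_{0.68} = 0.4677.
So -0.14 = μ − 0.8779σ and -0.039 = μ + 0.4677σ.
Subtracting: σ = (-0.039 − -0.14)/(0.4677 − (-0.8779)) = 0.08.
Then μ = -0.14 − (-0.8779)·0.08 = -0.07.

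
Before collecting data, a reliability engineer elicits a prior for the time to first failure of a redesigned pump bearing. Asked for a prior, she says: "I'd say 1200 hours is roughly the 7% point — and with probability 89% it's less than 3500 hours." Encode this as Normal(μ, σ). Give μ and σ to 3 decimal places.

The p-quantile of Normal(μ,σ) is μ + z_p·σ, with z_{0.07} = -1.476 and z_{0.89} = 1.227.
Eliminate σ: μ = (z₂·x₁ − z₁·x₂)/(z₂ − z₁) = (1.227·1200 − (-1.476)·3500)/2.702 = 2456.076.
Then σ = (x₂ − x₁)/(z₂ − z₁) = (3500 − 1200)/2.702 = 851.121.

μ = 2456.076, σ = 851.121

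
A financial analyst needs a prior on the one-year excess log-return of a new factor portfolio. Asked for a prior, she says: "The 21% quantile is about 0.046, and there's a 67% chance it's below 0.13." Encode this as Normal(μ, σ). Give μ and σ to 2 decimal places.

μ = 0.10, σ = 0.07

The p-quantile of Normal(μ,σ) is μ + z_p·σ, with z_{0.21} = -0.8064 and z_{0.67} = 0.4399.
Eliminate σ: μ = (z₂·x₁ − z₁·x₂)/(z₂ − z₁) = (0.4399·0.046 − (-0.8064)·0.13)/1.246 = 0.10.
Then σ = (x₂ − x₁)/(z₂ − z₁) = (0.13 − 0.046)/1.246 = 0.07.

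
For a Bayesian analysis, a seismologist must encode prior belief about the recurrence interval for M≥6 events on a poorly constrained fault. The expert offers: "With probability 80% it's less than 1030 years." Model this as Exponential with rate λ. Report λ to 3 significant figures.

λ ≈ 0.00156

P(T < 1030.0) = 1 − e^(−λ·1030.0) = 0.8, so λ = −ln(1−0.8)/1030.0 = −ln(0.2)/1030.0 = 0.00156.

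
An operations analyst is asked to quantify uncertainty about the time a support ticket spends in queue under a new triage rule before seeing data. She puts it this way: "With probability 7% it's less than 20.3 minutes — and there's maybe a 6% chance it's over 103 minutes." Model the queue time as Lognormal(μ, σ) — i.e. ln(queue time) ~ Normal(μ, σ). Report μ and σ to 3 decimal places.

μ ≈ 3.802, σ ≈ 0.536

If T ~ Lognormal(μ,σ) then ln T ~ Normal(μ,σ), so the p-quantile of ln T is μ + z_p·σ.
ln(20.3) = 3.011 and ln(103) = 4.635; z_{0.07} = -1.476, z_{0.94} = 1.555.
σ = (4.635 − 3.011)/(1.555 − (-1.476)) = 0.536.
μ = 3.011 − (-1.476)·0.536 = 3.802.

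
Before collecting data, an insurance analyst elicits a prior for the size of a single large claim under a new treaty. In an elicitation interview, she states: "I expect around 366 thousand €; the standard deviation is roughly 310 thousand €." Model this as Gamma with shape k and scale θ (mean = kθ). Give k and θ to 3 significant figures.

k ≈ 1.39, θ ≈ 263

For Gamma(k, scale θ): mean = kθ, variance = kθ², so CV = 1/√k.
CV = SD/mean = 310/366 = 0.847, hence k = 1/CV² = 1.39.
Then θ = mean/k = 366/1.39 = 263.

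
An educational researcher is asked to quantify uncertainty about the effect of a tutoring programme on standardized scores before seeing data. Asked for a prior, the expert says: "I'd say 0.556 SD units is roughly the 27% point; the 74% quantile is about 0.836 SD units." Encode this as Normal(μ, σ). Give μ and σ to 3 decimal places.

μ = 0.693, σ = 0.223

For Normal(μ,σ), the p-quantile is μ + z_p·σ. Here z_{0.27} = -0.6128, z_{0.74} = 0.6433.
So 0.556 = μ − 0.6128σ and 0.836 = μ + 0.6433σ.
Subtracting: σ = (0.836 − 0.556)/(0.6433 − (-0.6128)) = 0.223.
Then μ = 0.556 − (-0.6128)·0.223 = 0.693.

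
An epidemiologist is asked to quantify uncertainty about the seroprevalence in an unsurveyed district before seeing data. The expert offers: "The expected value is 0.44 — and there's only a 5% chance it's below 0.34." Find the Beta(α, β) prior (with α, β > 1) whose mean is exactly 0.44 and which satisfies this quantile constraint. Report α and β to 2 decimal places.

With mean 0.44 fixed, write α = 0.44s, β = 0.56s where s = α+β.
Need P(θ < 0.34) = 0.05 under Beta(0.44s, 0.56s). Normal approximation: (q−m)/√(m(1−m)/s) ≈ z_{0.05} = -1.64, so s ≈ 0.44·0.56·(-1.64)²/(0.34−0.44)² = 66.7.
At s = 66.7: P(θ<0.34) ≈ 0.047. Adjusting to match 0.05 gives s ≈ 64.38.
So α = 0.44·64.38 ≈ 28.33, β = 0.56·64.38 ≈ 36.05.

α ≈ 28.33, β ≈ 36.05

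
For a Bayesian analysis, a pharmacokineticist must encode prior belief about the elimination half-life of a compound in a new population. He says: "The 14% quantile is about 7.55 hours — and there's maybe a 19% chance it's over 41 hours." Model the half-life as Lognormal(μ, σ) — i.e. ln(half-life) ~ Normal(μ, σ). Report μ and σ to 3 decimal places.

μ ≈ 2.955, σ ≈ 0.864

If T ~ Lognormal(μ,σ) then ln T ~ Normal(μ,σ), so the p-quantile of ln T is μ + z_p·σ.
ln(7.55) = 2.022 and ln(41) = 3.714; z_{0.14} = -1.08, z_{0.81} = 0.8779.
σ = (3.714 − 2.022)/(0.8779 − (-1.08)) = 0.864.
μ = 2.022 − (-1.08)·0.864 = 2.955.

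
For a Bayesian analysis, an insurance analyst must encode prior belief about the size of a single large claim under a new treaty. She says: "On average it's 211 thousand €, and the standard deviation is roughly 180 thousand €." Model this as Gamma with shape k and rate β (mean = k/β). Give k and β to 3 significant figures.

For Gamma(k, rate β): mean = k/β, variance = k/β², so CV = 1/√k.
CV = SD/mean = 180/211 = 0.8531, hence k = 1/CV² = 1.37.
Then β = k/mean = 1.37/211 = 0.00651.

k ≈ 1.37, β ≈ 0.00651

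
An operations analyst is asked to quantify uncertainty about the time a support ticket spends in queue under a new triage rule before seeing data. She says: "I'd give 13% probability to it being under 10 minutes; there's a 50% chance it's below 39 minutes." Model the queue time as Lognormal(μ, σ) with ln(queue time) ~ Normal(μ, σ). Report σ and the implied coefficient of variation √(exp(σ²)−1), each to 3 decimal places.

σ ≈ 1.208, CV ≈ 1.818

If T ~ Lognormal(μ,σ) then ln T ~ Normal(μ,σ), so the p-quantile of ln T is μ + z_p·σ.
ln(10) = 2.303 and ln(39) = 3.664; z_{0.13} = -1.126, z_{0.5} = 0.
σ = (3.664 − 2.303)/(0 − (-1.126)) = 1.208.
μ = 2.303 − (-1.126)·1.208 = 3.664.
CV = √(exp(σ²)−1) = √(exp(1.4599)−1) = 1.818.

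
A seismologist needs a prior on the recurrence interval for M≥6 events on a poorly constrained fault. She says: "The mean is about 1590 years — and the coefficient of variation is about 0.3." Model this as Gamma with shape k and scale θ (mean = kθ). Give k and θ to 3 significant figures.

k ≈ 11.1, θ ≈ 143

For Gamma(k, scale θ): mean = kθ, variance = kθ², so CV = 1/√k.
CV = 0.3, hence k = 1/CV² = 11.1.
Then θ = mean/k = 1590/11.1 = 143.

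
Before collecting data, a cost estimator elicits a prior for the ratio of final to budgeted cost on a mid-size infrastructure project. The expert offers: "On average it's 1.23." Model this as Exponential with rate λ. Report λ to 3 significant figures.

λ ≈ 0.813

Exponential mean = 1/λ, so λ = 1/1.23 = 0.813.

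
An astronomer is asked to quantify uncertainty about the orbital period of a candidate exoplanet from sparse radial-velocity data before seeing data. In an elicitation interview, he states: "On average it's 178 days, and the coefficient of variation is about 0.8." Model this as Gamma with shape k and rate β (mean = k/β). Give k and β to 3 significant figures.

k ≈ 1.56, β ≈ 0.00878

For Gamma(k, rate β): mean = k/β, variance = k/β², so CV = 1/√k.
CV = 0.8, hence k = 1/CV² = 1.56.
Then β = k/mean = 1.56/178 = 0.00878.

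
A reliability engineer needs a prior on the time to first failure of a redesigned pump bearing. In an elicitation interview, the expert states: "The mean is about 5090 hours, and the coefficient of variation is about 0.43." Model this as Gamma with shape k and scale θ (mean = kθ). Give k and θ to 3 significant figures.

For Gamma(k, scale θ): mean = kθ, variance = kθ², so CV = 1/√k.
CV = 0.43, hence k = 1/CV² = 5.41.
Then θ = mean/k = 5090/5.41 = 941.

k ≈ 5.41, θ ≈ 941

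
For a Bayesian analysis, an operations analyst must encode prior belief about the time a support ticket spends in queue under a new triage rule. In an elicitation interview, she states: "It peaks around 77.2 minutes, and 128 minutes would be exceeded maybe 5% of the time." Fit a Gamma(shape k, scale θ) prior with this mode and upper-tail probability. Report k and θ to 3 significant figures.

Gamma(k,θ) with k>1 has mode (k−1)θ, so θ = 77.2/(k−1).
Need P(X < 128) = 0.95 with θ tied to k this way. Start at k = 2, θ = 77.2: P(X<128) ≈ 0.494.
Too low — raise k to concentrate. Iterating converges to k ≈ 11.9.
Then θ = 77.2/(11.9−1) ≈ 7.07.

k ≈ 11.9, θ ≈ 7.07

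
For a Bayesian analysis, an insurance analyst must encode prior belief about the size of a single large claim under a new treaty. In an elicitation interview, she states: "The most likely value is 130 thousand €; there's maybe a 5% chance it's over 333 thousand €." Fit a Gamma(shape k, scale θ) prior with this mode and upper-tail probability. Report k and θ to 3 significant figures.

k ≈ 4.06, θ ≈ 42.5

Gamma(k,θ) with k>1 has mode (k−1)θ, so θ = 130/(k−1).
Need P(X < 333) = 0.95 with θ tied to k this way. Start at k = 2, θ = 130: P(X<333) ≈ 0.725.
Too low — raise k to concentrate. Iterating converges to k ≈ 4.06.
Then θ = 130/(4.06−1) ≈ 42.5.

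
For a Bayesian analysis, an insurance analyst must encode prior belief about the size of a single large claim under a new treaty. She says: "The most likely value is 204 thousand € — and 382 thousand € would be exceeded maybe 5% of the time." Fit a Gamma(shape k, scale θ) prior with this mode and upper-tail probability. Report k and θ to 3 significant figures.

Gamma(k,θ) with k>1 has mode (k−1)θ, so θ = 204/(k−1).
Need P(X < 382) = 0.95 with θ tied to k this way. Start at k = 2, θ = 204: P(X<382) ≈ 0.558.
Too low — raise k to concentrate. Iterating converges to k ≈ 8.07.
Then θ = 204/(8.07−1) ≈ 28.9.

k ≈ 8.07, θ ≈ 28.9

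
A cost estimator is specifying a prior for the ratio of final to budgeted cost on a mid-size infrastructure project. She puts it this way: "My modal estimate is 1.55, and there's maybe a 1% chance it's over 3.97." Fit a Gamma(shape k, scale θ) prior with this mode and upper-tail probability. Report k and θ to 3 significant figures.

k ≈ 6.28, θ ≈ 0.294

Gamma(k,θ) with k>1 has mode (k−1)θ, so θ = 1.55/(k−1).
Need P(X < 3.97) = 0.99 with θ tied to k this way. Start at k = 2, θ = 1.55: P(X<3.97) ≈ 0.725.
Too low — raise k to concentrate. Iterating converges to k ≈ 6.28.
Then θ = 1.55/(6.28−1) ≈ 0.294.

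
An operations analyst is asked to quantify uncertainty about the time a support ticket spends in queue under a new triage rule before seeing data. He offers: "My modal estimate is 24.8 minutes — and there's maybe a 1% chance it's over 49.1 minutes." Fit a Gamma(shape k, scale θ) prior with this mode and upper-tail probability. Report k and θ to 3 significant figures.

k ≈ 11.5, θ ≈ 2.35

Gamma(k,θ) with k>1 has mode (k−1)θ, so θ = 24.8/(k−1).
Need P(X < 49.1) = 0.99 with θ tied to k this way. Start at k = 2, θ = 24.8: P(X<49.1) ≈ 0.589.
Too low — raise k to concentrate. Iterating converges to k ≈ 11.5.
Then θ = 24.8/(11.5−1) ≈ 2.35.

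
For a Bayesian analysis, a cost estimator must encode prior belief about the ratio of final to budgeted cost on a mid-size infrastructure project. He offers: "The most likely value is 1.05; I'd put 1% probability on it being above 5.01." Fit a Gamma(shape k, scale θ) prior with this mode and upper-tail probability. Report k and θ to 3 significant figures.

k ≈ 2.63, θ ≈ 0.645

Gamma(k,θ) with k>1 has mode (k−1)θ, so θ = 1.05/(k−1).
Need P(X < 5.01) = 0.99 with θ tied to k this way. Start at k = 2, θ = 1.05: P(X<5.01) ≈ 0.951.
Too low — raise k to concentrate. Iterating converges to k ≈ 2.63.
Then θ = 1.05/(2.63−1) ≈ 0.645.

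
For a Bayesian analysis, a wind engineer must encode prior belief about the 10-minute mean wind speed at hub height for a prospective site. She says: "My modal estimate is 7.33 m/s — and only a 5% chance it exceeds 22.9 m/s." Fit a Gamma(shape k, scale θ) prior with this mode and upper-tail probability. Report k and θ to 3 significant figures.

Gamma(k,θ) with k>1 has mode (k−1)θ, so θ = 7.33/(k−1).
Need P(X < 22.9) = 0.95 with θ tied to k this way. Start at k = 2, θ = 7.33: P(X<22.9) ≈ 0.819.
Too low — raise k to concentrate. Iterating converges to k ≈ 3.03.
Then θ = 7.33/(3.03−1) ≈ 3.61.

k ≈ 3.03, θ ≈ 3.61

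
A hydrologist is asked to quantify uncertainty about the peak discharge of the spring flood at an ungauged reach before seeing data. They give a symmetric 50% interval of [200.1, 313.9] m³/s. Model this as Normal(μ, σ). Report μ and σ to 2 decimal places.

A symmetric 50% interval runs μ ± z·σ with z = 0.6745.
Half-width = 56.9, so σ = 56.9/0.6745 = 84.36.
μ is the interval midpoint, 257.00.

μ = 257.00, σ = 84.36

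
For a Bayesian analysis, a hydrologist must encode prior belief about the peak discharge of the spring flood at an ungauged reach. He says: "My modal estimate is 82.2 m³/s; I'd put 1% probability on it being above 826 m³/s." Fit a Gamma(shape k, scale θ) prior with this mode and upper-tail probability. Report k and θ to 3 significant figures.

k ≈ 1.58, θ ≈ 142

Gamma(k,θ) with k>1 has mode (k−1)θ, so θ = 82.2/(k−1).
Need P(X < 826) = 0.99 with θ tied to k this way. Start at k = 2, θ = 82.2: P(X<826) ≈ 1.000.
Too high — lower k to spread out. Iterating converges to k ≈ 1.58.
Then θ = 82.2/(1.58−1) ≈ 142.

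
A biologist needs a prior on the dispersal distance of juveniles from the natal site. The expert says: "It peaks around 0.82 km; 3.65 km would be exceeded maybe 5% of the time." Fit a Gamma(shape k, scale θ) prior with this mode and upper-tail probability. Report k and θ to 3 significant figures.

k ≈ 2.1, θ ≈ 0.743

Gamma(k,θ) with k>1 has mode (k−1)θ, so θ = 0.82/(k−1).
Need P(X < 3.65) = 0.95 with θ tied to k this way. Start at k = 2, θ = 0.82: P(X<3.65) ≈ 0.936.
Too low — raise k to concentrate. Iterating converges to k ≈ 2.1.
Then θ = 0.82/(2.1−1) ≈ 0.743.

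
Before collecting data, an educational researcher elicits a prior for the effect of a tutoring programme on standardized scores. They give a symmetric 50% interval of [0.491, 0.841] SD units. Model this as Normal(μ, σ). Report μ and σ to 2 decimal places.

μ = 0.67, σ = 0.26

A symmetric 50% interval runs μ ± z·σ with z = 0.6745.
Half-width = 0.175, so σ = 0.175/0.6745 = 0.26.
μ is the interval midpoint, 0.67.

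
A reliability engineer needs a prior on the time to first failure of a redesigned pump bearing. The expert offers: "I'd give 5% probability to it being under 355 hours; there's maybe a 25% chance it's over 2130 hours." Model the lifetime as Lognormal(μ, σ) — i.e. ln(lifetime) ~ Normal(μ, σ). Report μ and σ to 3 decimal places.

If T ~ Lognormal(μ,σ) then ln T ~ Normal(μ,σ), so the p-quantile of ln T is μ + z_p·σ.
ln(355) = 5.872 and ln(2130) = 7.664; z_{0.05} = -1.645, z_{0.75} = 0.6745.
σ = (7.664 − 5.872)/(0.6745 − (-1.645)) = 0.773.
μ = 5.872 − (-1.645)·0.773 = 7.143.

μ ≈ 7.143, σ ≈ 0.773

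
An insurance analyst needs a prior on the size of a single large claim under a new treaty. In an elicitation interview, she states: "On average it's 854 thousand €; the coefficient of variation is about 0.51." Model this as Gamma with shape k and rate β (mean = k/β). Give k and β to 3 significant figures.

k ≈ 3.84, β ≈ 0.0045

For Gamma(k, rate β): mean = k/β, variance = k/β², so CV = 1/√k.
CV = 0.51, hence k = 1/CV² = 3.84.
Then β = k/mean = 3.84/854 = 0.0045.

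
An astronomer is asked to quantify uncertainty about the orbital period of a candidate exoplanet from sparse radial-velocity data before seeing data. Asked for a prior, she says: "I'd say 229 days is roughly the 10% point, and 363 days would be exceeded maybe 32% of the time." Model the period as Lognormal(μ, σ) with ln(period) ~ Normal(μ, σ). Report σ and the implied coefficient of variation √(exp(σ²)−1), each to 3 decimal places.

σ ≈ 0.263, CV ≈ 0.268

If T ~ Lognormal(μ,σ) then ln T ~ Normal(μ,σ), so the p-quantile of ln T is μ + z_p·σ.
ln(229) = 5.434 and ln(363) = 5.894; z_{0.1} = -1.282, z_{0.68} = 0.4677.
σ = (5.894 − 5.434)/(0.4677 − (-1.282)) = 0.263.
μ = 5.434 − (-1.282)·0.263 = 5.771.
CV = √(exp(σ²)−1) = √(exp(0.0694)−1) = 0.268.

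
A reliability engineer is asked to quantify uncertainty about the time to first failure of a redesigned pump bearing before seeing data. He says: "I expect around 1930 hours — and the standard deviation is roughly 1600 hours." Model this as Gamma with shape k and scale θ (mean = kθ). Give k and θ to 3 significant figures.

k ≈ 1.46, θ ≈ 1330

For Gamma(k, scale θ): mean = kθ, variance = kθ², so CV = 1/√k.
CV = SD/mean = 1600/1930 = 0.829, hence k = 1/CV² = 1.46.
Then θ = mean/k = 1930/1.46 = 1330.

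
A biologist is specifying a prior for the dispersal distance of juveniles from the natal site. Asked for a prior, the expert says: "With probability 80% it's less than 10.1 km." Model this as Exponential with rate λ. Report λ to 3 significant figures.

λ ≈ 0.159

P(T < 10.1) = 1 − e^(−λ·10.1) = 0.8, so λ = −ln(1−0.8)/10.1 = −ln(0.2)/10.1 = 0.159.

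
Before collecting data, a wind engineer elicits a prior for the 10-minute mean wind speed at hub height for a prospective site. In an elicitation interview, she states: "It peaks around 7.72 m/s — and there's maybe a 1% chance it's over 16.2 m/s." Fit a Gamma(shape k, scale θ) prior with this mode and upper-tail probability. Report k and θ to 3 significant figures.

Gamma(k,θ) with k>1 has mode (k−1)θ, so θ = 7.72/(k−1).
Need P(X < 16.2) = 0.99 with θ tied to k this way. Start at k = 2, θ = 7.72: P(X<16.2) ≈ 0.620.
Too low — raise k to concentrate. Iterating converges to k ≈ 9.86.
Then θ = 7.72/(9.86−1) ≈ 0.871.

k ≈ 9.86, θ ≈ 0.871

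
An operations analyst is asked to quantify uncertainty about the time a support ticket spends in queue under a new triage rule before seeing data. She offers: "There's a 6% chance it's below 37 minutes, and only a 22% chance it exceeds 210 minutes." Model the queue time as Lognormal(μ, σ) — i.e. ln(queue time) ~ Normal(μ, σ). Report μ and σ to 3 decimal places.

μ ≈ 4.771, σ ≈ 0.746

If T ~ Lognormal(μ,σ) then ln T ~ Normal(μ,σ), so the p-quantile of ln T is μ + z_p·σ.
ln(37) = 3.611 and ln(210) = 5.347; z_{0.06} = -1.555, z_{0.78} = 0.7722.
σ = (5.347 − 3.611)/(0.7722 − (-1.555)) = 0.746.
μ = 3.611 − (-1.555)·0.746 = 4.771.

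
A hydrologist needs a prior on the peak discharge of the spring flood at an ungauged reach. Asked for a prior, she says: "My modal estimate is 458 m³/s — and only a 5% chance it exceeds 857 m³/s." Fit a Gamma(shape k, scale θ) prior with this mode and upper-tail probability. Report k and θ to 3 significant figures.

Gamma(k,θ) with k>1 has mode (k−1)θ, so θ = 458/(k−1).
Need P(X < 857) = 0.95 with θ tied to k this way. Start at k = 2, θ = 458: P(X<857) ≈ 0.558.
Too low — raise k to concentrate. Iterating converges to k ≈ 8.09.
Then θ = 458/(8.09−1) ≈ 64.6.

k ≈ 8.09, θ ≈ 64.6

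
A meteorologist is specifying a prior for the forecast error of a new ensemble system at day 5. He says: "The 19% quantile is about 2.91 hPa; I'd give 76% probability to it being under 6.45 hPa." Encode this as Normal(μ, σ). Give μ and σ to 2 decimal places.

μ = 4.87, σ = 2.23

The p-quantile of Normal(μ,σ) is μ + z_p·σ, with z_{0.19} = -0.8779 and z_{0.76} = 0.7063.
Eliminate σ: μ = (z₂·x₁ − z₁·x₂)/(z₂ − z₁) = (0.7063·2.91 − (-0.8779)·6.45)/1.584 = 4.87.
Then σ = (x₂ − x₁)/(z₂ − z₁) = (6.45 − 2.91)/1.584 = 2.23.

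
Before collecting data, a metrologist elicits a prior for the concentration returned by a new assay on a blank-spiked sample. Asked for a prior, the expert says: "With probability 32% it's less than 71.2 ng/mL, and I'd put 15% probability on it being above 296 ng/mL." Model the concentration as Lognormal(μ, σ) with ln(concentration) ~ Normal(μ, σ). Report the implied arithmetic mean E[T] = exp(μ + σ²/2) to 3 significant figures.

E[T] ≈ 174 ng/mL

If T ~ Lognormal(μ,σ) then ln T ~ Normal(μ,σ), so the p-quantile of ln T is μ + z_p·σ.
ln(71.2) = 4.265 and ln(296) = 5.69; z_{0.32} = -0.4677, z_{0.85} = 1.036.
σ = (5.69 − 4.265)/(1.036 − (-0.4677)) = 0.947.
μ = 4.265 − (-0.4677)·0.947 = 4.709.
E[T] = exp(μ + σ²/2) = exp(4.709 + 0.4487) = 174 ng/mL.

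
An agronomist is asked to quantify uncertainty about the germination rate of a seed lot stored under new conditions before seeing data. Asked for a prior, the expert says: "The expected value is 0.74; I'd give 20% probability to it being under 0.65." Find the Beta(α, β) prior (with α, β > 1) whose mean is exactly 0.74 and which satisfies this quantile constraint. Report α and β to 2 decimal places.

α ≈ 11.50, β ≈ 4.04

With mean 0.74 fixed, write α = 0.74s, β = 0.26s where s = α+β.
Need P(θ < 0.65) = 0.2 under Beta(0.74s, 0.26s). Normal approximation: (q−m)/√(m(1−m)/s) ≈ z_{0.2} = -0.842, so s ≈ 0.74·0.26·(-0.842)²/(0.65−0.74)² = 16.8.
At s = 16.8: P(θ<0.65) ≈ 0.192. Adjusting to match 0.2 gives s ≈ 15.54.
So α = 0.74·15.54 ≈ 11.50, β = 0.26·15.54 ≈ 4.04.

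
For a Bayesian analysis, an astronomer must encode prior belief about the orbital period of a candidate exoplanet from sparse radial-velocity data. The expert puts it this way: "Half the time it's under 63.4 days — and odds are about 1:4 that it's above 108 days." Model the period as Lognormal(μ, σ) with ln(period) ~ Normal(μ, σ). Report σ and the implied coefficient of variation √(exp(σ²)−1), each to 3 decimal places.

σ ≈ 0.633, CV ≈ 0.702

If T ~ Lognormal(μ,σ) then ln T ~ Normal(μ,σ), so the p-quantile of ln T is μ + z_p·σ.
ln(63.4) = 4.149 and ln(108) = 4.682; z_{0.5} = 0, z_{0.8} = 0.8416.
σ = (4.682 − 4.149)/(0.8416 − (0)) = 0.633.
μ = 4.149 − (0)·0.633 = 4.149.
CV = √(exp(σ²)−1) = √(exp(0.4006)−1) = 0.702.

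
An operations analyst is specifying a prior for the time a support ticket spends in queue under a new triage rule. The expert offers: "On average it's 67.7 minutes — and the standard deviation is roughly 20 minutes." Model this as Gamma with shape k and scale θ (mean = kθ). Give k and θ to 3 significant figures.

For Gamma(k, scale θ): mean = kθ, variance = kθ², so CV = 1/√k.
CV = SD/mean = 20/67.7 = 0.2954, hence k = 1/CV² = 11.5.
Then θ = mean/k = 67.7/11.5 = 5.91.

k ≈ 11.5, θ ≈ 5.91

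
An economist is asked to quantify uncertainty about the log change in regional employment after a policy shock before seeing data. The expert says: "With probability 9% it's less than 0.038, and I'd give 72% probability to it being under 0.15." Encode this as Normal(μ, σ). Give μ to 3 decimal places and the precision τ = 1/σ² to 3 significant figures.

The p-quantile of Normal(μ,σ) is μ + z_p·σ, with z_{0.09} = -1.341 and z_{0.72} = 0.5828.
Eliminate σ: μ = (z₂·x₁ − z₁·x₂)/(z₂ − z₁) = (0.5828·0.038 − (-1.341)·0.15)/1.924 = 0.116.
Then σ = (x₂ − x₁)/(z₂ − z₁) = (0.15 − 0.038)/1.924 = 0.058.
Precision τ = 1/σ² = 1/0.05822² = 295.

μ = 0.116, τ = 295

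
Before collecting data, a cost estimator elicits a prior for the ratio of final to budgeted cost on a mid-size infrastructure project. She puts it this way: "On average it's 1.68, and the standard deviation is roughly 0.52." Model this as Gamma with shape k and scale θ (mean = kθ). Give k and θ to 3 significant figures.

k ≈ 10.4, θ ≈ 0.161

For Gamma(k, scale θ): mean = kθ, variance = kθ², so CV = 1/√k.
CV = SD/mean = 0.52/1.68 = 0.3095, hence k = 1/CV² = 10.4.
Then θ = mean/k = 1.68/10.4 = 0.161.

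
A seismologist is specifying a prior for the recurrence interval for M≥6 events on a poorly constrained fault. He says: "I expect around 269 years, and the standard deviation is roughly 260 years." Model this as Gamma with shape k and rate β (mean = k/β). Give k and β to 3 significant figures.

k ≈ 1.07, β ≈ 0.00398

For Gamma(k, rate β): mean = k/β, variance = k/β², so CV = 1/√k.
CV = SD/mean = 260/269 = 0.9665, hence k = 1/CV² = 1.07.
Then β = k/mean = 1.07/269 = 0.00398.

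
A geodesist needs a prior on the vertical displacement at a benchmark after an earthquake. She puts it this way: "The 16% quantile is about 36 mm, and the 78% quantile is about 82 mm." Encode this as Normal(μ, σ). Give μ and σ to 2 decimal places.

μ = 61.89, σ = 26.04

The p-quantile of Normal(μ,σ) is μ + z_p·σ, with z_{0.16} = -0.9945 and z_{0.78} = 0.7722.
Eliminate σ: μ = (z₂·x₁ − z₁·x₂)/(z₂ − z₁) = (0.7722·36 − (-0.9945)·82)/1.767 = 61.89.
Then σ = (x₂ − x₁)/(z₂ − z₁) = (82 − 36)/1.767 = 26.04.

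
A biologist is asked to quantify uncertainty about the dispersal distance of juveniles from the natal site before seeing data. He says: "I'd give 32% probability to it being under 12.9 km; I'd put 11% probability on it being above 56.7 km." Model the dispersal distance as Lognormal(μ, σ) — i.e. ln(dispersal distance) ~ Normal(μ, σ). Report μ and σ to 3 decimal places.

If T ~ Lognormal(μ,σ) then ln T ~ Normal(μ,σ), so the p-quantile of ln T is μ + z_p·σ.
ln(12.9) = 2.557 and ln(56.7) = 4.038; z_{0.32} = -0.4677, z_{0.89} = 1.227.
σ = (4.038 − 2.557)/(1.227 − (-0.4677)) = 0.874.
μ = 2.557 − (-0.4677)·0.874 = 2.966.

μ ≈ 2.966, σ ≈ 0.874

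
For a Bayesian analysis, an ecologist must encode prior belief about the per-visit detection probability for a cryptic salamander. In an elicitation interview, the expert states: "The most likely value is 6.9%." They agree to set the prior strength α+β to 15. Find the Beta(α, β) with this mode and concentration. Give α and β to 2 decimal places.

For α,β > 1 the Beta mode is (α−1)/(α+β−2). With α+β = 15, the mode is (α−1)/13.
Set (α−1)/13 = 0.069 → α = 1 + 0.069·13 = 1.90.
β = 15 − α = 13.10.

α = 1.90, β = 13.10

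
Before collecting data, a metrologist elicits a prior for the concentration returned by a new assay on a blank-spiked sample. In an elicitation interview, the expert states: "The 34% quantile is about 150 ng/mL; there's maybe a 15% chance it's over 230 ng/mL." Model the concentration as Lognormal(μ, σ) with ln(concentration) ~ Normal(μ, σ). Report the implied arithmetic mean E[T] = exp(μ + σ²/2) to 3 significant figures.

If T ~ Lognormal(μ,σ) then ln T ~ Normal(μ,σ), so the p-quantile of ln T is μ + z_p·σ.
ln(150) = 5.011 and ln(230) = 5.438; z_{0.34} = -0.4125, z_{0.85} = 1.036.
σ = (5.438 − 5.011)/(1.036 − (-0.4125)) = 0.295.
μ = 5.011 − (-0.4125)·0.295 = 5.132.
E[T] = exp(μ + σ²/2) = exp(5.132 + 0.0435) = 177 ng/mL.

E[T] ≈ 177 ng/mL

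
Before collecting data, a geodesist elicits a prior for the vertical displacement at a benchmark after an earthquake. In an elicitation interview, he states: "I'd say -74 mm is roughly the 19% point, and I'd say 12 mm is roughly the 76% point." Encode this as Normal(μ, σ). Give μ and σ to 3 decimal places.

The p-quantile of Normal(μ,σ) is μ + z_p·σ, with z_{0.19} = -0.8779 and z_{0.76} = 0.7063.
Eliminate σ: μ = (z₂·x₁ − z₁·x₂)/(z₂ − z₁) = (0.7063·-74 − (-0.8779)·12)/1.584 = -26.342.
Then σ = (x₂ − x₁)/(z₂ − z₁) = (12 − -74)/1.584 = 54.286.

μ = -26.342, σ = 54.286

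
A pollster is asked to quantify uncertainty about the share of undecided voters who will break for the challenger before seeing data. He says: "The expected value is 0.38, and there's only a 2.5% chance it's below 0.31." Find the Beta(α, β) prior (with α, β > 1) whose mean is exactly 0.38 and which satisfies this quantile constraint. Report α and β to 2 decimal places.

With mean 0.38 fixed, write α = 0.38s, β = 0.62s where s = α+β.
Need P(θ < 0.31) = 0.025 under Beta(0.38s, 0.62s). Normal approximation: (q−m)/√(m(1−m)/s) ≈ z_{0.025} = -1.96, so s ≈ 0.38·0.62·(-1.96)²/(0.31−0.38)² = 184.7.
At s = 184.7: P(θ<0.31) ≈ 0.022. Adjusting to match 0.025 gives s ≈ 176.62.
So α = 0.38·176.62 ≈ 67.12, β = 0.62·176.62 ≈ 109.51.

α ≈ 67.12, β ≈ 109.51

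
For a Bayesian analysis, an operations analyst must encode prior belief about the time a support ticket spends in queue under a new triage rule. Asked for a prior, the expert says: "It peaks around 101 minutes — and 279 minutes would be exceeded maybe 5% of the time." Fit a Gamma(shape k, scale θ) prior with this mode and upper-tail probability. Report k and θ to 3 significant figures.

Gamma(k,θ) with k>1 has mode (k−1)θ, so θ = 101/(k−1).
Need P(X < 279) = 0.95 with θ tied to k this way. Start at k = 2, θ = 101: P(X<279) ≈ 0.762.
Too low — raise k to concentrate. Iterating converges to k ≈ 3.6.
Then θ = 101/(3.6−1) ≈ 38.9.

k ≈ 3.6, θ ≈ 38.9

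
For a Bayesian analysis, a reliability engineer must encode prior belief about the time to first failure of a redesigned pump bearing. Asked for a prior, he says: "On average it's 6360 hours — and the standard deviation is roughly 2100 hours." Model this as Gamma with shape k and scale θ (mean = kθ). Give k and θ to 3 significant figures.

k ≈ 9.17, θ ≈ 693

For Gamma(k, scale θ): mean = kθ, variance = kθ², so CV = 1/√k.
CV = SD/mean = 2100/6360 = 0.3302, hence k = 1/CV² = 9.17.
Then θ = mean/k = 6360/9.17 = 693.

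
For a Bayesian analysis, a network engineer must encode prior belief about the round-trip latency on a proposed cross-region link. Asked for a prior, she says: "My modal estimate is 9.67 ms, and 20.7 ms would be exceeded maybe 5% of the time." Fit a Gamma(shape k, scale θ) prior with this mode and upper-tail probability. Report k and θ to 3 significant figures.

Gamma(k,θ) with k>1 has mode (k−1)θ, so θ = 9.67/(k−1).
Need P(X < 20.7) = 0.95 with θ tied to k this way. Start at k = 2, θ = 9.67: P(X<20.7) ≈ 0.631.
Too low — raise k to concentrate. Iterating converges to k ≈ 5.76.
Then θ = 9.67/(5.76−1) ≈ 2.03.

k ≈ 5.76, θ ≈ 2.03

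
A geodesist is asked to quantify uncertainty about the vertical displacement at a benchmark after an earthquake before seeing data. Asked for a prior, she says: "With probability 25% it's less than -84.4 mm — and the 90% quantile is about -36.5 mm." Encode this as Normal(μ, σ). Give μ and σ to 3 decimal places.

For Normal(μ,σ), the p-quantile is μ + z_p·σ. Here z_{0.25} = -0.6745, z_{0.9} = 1.282.
So -84.4 = μ − 0.6745σ and -36.5 = μ + 1.282σ.
Subtracting: σ = (-36.5 − -84.4)/(1.282 − (-0.6745)) = 24.488.
Then μ = -84.4 − (-0.6745)·24.488 = -67.883.

μ = -67.883, σ = 24.488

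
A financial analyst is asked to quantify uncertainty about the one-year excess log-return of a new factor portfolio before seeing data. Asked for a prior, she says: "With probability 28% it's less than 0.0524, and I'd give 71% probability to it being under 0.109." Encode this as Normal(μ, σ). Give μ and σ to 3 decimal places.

The p-quantile of Normal(μ,σ) is μ + z_p·σ, with z_{0.28} = -0.5828 and z_{0.71} = 0.5534.
Eliminate σ: μ = (z₂·x₁ − z₁·x₂)/(z₂ − z₁) = (0.5534·0.0524 − (-0.5828)·0.109)/1.136 = 0.081.
Then σ = (x₂ − x₁)/(z₂ − z₁) = (0.109 − 0.0524)/1.136 = 0.050.

μ = 0.081, σ = 0.050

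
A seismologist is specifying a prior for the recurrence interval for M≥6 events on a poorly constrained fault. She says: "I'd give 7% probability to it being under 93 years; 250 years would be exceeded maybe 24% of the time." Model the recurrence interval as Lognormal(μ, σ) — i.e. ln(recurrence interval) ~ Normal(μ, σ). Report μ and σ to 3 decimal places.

If T ~ Lognormal(μ,σ) then ln T ~ Normal(μ,σ), so the p-quantile of ln T is μ + z_p·σ.
ln(93) = 4.533 and ln(250) = 5.521; z_{0.07} = -1.476, z_{0.76} = 0.7063.
σ = (5.521 − 4.533)/(0.7063 − (-1.476)) = 0.453.
μ = 4.533 − (-1.476)·0.453 = 5.201.

μ ≈ 5.201, σ ≈ 0.453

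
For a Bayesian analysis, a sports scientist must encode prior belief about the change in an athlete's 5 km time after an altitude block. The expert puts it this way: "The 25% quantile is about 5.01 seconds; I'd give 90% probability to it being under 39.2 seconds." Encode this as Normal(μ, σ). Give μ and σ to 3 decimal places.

μ = 16.800, σ = 17.479

The p-quantile of Normal(μ,σ) is μ + z_p·σ, with z_{0.25} = -0.6745 and z_{0.9} = 1.282.
Eliminate σ: μ = (z₂·x₁ − z₁·x₂)/(z₂ − z₁) = (1.282·5.01 − (-0.6745)·39.2)/1.956 = 16.800.
Then σ = (x₂ − x₁)/(z₂ − z₁) = (39.2 − 5.01)/1.956 = 17.479.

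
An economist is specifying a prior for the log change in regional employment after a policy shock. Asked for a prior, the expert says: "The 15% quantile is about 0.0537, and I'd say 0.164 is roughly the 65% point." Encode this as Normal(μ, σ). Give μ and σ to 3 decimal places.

μ = 0.134, σ = 0.078

For Normal(μ,σ), the p-quantile is μ + z_p·σ. Here z_{0.15} = -1.036, z_{0.65} = 0.3853.
So 0.0537 = μ − 1.036σ and 0.164 = μ + 0.3853σ.
Subtracting: σ = (0.164 − 0.0537)/(0.3853 − (-1.036)) = 0.078.
Then μ = 0.0537 − (-1.036)·0.078 = 0.134.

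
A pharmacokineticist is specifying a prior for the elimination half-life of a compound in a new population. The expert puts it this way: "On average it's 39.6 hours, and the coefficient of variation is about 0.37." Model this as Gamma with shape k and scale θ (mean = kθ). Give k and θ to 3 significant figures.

k ≈ 7.3, θ ≈ 5.42

For Gamma(k, scale θ): mean = kθ, variance = kθ², so CV = 1/√k.
CV = 0.37, hence k = 1/CV² = 7.3.
Then θ = mean/k = 39.6/7.3 = 5.42.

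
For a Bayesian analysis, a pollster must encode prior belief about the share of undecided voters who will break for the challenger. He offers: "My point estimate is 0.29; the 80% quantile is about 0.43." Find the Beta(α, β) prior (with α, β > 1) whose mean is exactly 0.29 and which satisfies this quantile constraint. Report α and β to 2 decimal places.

α ≈ 1.96, β ≈ 4.79

With mean 0.29 fixed, write α = 0.29s, β = 0.71s where s = α+β.
Need P(θ < 0.43) = 0.8 under Beta(0.29s, 0.71s). Normal approximation: (q−m)/√(m(1−m)/s) ≈ z_{0.8} = 0.842, so s ≈ 0.29·0.71·(0.842)²/(0.43−0.29)² = 7.4.
At s = 7.4: P(θ<0.43) ≈ 0.809. Adjusting to match 0.8 gives s ≈ 6.75.
So α = 0.29·6.75 ≈ 1.96, β = 0.71·6.75 ≈ 4.79.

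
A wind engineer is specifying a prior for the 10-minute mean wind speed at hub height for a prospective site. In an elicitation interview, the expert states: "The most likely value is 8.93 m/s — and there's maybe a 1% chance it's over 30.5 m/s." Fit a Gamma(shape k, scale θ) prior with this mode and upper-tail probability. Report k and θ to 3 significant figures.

Gamma(k,θ) with k>1 has mode (k−1)θ, so θ = 8.93/(k−1).
Need P(X < 30.5) = 0.99 with θ tied to k this way. Start at k = 2, θ = 8.93: P(X<30.5) ≈ 0.855.
Too low — raise k to concentrate. Iterating converges to k ≈ 3.89.
Then θ = 8.93/(3.89−1) ≈ 3.09.

k ≈ 3.89, θ ≈ 3.09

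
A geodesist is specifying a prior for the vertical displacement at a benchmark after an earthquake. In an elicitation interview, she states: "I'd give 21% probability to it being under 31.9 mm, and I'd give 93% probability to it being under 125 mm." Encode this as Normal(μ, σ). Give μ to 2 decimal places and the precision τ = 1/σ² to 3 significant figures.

For Normal(μ,σ), the p-quantile is μ + z_p·σ. Here z_{0.21} = -0.8064, z_{0.93} = 1.476.
So 31.9 = μ − 0.8064σ and 125 = μ + 1.476σ.
Subtracting: σ = (125 − 31.9)/(1.476 − (-0.8064)) = 40.79.
Then μ = 31.9 − (-0.8064)·40.79 = 64.80.
Precision τ = 1/σ² = 1/40.79² = 0.000601.

μ = 64.80, τ = 0.000601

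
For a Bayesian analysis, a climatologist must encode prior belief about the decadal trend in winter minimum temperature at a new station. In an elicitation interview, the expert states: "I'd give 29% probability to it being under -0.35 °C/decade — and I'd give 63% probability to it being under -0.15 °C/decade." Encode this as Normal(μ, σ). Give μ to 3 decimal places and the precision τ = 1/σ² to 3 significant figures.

μ = -0.225, τ = 19.6

The p-quantile of Normal(μ,σ) is μ + z_p·σ, with z_{0.29} = -0.5534 and z_{0.63} = 0.3319.
Eliminate σ: μ = (z₂·x₁ − z₁·x₂)/(z₂ − z₁) = (0.3319·-0.35 − (-0.5534)·-0.15)/0.8852 = -0.225.
Then σ = (x₂ − x₁)/(z₂ − z₁) = (-0.15 − -0.35)/0.8852 = 0.226.
Precision τ = 1/σ² = 1/0.2259² = 19.6.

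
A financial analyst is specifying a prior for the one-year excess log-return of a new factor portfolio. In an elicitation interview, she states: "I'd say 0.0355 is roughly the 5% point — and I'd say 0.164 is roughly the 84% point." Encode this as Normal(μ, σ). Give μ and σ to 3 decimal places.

μ = 0.116, σ = 0.049

The p-quantile of Normal(μ,σ) is μ + z_p·σ, with z_{0.05} = -1.645 and z_{0.84} = 0.9945.
Eliminate σ: μ = (z₂·x₁ − z₁·x₂)/(z₂ − z₁) = (0.9945·0.0355 − (-1.645)·0.164)/2.639 = 0.116.
Then σ = (x₂ − x₁)/(z₂ − z₁) = (0.164 − 0.0355)/2.639 = 0.049.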